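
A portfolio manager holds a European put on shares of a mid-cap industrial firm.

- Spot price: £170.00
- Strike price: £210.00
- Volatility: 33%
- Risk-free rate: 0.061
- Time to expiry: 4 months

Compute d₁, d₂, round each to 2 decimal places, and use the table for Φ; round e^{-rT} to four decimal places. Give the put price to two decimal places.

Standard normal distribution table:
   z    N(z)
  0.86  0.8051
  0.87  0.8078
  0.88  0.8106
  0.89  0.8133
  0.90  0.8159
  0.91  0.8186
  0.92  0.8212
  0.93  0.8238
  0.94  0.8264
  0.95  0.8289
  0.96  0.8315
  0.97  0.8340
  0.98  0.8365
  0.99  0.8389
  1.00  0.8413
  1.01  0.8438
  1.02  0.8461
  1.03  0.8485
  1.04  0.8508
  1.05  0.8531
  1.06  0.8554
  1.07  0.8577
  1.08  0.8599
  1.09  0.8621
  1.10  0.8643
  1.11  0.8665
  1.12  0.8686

£38.69

σ√T = 0.33 × 0.5774 = 0.1905
d₁ = [ln(170/210) + (0.061 + ½·0.33²)·0.3333] / (σ√T) = (-0.2113 + 0.0385) / 0.1905 = -0.9071 ⇒ -0.91
d₂ = -0.9071 − 0.1905 = -1.0976 ⇒ -1.10
e^(−rT) = e^(−0.061·0.3333) = 0.9799
P = 210·0.9799·N(1.10) − 170·N(0.91) = 210·0.9799·0.8643 − 170·0.8186 = 177.8548 − 139.1620 = 38.6928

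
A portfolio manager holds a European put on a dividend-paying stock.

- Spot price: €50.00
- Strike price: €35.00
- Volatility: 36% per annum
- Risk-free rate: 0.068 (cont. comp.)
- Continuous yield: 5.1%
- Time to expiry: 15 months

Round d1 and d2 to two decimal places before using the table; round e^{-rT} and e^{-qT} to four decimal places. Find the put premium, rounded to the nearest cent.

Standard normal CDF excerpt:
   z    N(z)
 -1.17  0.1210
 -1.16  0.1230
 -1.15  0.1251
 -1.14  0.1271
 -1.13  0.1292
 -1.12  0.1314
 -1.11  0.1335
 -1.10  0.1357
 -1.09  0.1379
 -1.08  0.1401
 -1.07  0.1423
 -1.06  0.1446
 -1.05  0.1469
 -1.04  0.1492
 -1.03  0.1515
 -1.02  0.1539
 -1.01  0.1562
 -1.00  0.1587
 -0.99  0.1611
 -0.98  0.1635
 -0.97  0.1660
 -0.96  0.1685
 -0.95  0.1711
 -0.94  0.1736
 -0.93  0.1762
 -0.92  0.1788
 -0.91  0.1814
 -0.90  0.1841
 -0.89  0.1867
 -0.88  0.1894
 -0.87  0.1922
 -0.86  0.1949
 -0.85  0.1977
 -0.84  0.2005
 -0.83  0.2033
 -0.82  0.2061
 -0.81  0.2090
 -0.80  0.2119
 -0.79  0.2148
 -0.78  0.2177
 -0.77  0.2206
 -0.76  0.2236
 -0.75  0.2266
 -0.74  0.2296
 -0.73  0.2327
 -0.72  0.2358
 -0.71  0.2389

σ√T = 0.36·√1.25 = 0.4025
ln(S/K) + (r − q + σ²/2)T = ln(50/35) + (0.068 − 0.051 + 0.36²/2)·1.25 = 0.3567 + 0.1023 = 0.4589
d₁ = 0.4589 / 0.4025 = 1.1402 ≈ 1.14
d₂ = d₁ − σ√T = 1.1402 − 0.4025 = 0.7377 ≈ 0.74
e^(−qT) = e^(−0.051·1.25) = 0.9382;  e^(−rT) = e^(−0.068·1.25) = 0.9185
P = 35·0.9185·N(-0.74) − 50·0.9382·N(-1.14) = 35·0.9185·0.2296 − 50·0.9382·0.1271 = 7.3811 − 5.9623 = 1.4188

€1.42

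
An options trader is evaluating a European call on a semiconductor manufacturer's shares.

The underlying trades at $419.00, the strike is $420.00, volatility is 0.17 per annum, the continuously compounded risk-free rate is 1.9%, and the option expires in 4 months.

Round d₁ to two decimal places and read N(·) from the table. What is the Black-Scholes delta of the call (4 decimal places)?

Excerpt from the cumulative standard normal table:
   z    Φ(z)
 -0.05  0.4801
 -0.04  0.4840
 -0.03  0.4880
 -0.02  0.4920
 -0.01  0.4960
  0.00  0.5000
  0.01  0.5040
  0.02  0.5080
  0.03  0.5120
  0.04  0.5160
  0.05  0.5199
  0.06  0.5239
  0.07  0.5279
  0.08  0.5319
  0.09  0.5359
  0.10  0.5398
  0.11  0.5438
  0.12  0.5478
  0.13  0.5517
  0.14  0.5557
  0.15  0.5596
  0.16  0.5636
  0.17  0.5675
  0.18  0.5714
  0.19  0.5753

0.5359

σ√T = 0.17·√0.3333 = 0.0981
d₁ = [ln(419/420) + (0.019 + 0.17²/2)·0.3333] / 0.0981 = [-0.0024 + 0.0112] / 0.0981 = 0.0893 ⇒ 0.09
N(d₁) = N(0.09) = 0.5359
Δ_call = N(d₁) = 0.5359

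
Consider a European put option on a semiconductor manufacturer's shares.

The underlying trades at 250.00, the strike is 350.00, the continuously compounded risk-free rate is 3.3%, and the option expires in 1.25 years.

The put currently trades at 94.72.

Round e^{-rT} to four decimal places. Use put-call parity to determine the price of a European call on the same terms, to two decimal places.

8.86

e^(−rT) = e^(−0.033·1.25) = 0.9596
Put-call parity: C − P = S − K·e^(−rT) = 250 − 350·0.9596 = 250 − 335.8600 = -85.8600
C = P + (C − P) = 94.72 + (-85.8600) = 8.8600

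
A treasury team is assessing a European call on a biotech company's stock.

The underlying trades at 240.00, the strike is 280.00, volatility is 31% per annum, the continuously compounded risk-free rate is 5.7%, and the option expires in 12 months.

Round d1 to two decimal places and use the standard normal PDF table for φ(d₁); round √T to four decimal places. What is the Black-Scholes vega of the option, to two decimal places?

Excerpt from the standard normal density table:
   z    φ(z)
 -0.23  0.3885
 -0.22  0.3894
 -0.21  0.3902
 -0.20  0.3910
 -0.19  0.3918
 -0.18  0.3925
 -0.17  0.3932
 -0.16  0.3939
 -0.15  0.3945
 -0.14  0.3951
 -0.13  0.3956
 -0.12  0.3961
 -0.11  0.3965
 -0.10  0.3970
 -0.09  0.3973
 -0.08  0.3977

σ√T = 0.31·√1 = 0.3100
d₁ = [ln(240/280) + (0.057 + 0.31²/2)·1] / 0.3100 = [-0.1542 + 0.1051] / 0.3100 = -0.1584 → -0.16
√T = √1 = 1.0000
φ(d₁) = φ(-0.16) = 0.3939
vega = S·φ(d₁)·√T = 240·0.3939·1.0000 = 94.5360

94.54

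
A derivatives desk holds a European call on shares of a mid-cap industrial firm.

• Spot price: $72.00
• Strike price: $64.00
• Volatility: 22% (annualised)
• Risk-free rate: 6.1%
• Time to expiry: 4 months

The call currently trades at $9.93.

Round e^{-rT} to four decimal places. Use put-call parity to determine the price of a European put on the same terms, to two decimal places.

$0.64

e^(−rT) = e^(−0.061·0.3333) = 0.9799
Put-call parity: C − P = S − K·e^(−rT) = 72 − 64·0.9799 = 72 − 62.7136 = 9.2864
P = C − (C − P) = 9.93 − (9.2864) = 0.6436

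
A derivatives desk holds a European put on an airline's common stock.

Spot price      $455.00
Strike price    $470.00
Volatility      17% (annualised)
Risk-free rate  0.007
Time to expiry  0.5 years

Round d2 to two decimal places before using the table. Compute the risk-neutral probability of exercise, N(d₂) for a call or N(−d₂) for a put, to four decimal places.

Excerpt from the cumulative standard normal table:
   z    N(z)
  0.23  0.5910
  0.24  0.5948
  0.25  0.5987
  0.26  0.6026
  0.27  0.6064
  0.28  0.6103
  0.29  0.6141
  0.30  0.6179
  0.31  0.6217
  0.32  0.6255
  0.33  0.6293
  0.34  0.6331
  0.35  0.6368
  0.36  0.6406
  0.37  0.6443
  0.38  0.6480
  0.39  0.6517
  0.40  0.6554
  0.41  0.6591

T = 0.5;  σ√T = 0.1202
d₁ = [ln(455/470) + (0.007 + ½·0.17²)·0.5] / (σ√T) = (-0.0324 + 0.0107) / 0.1202 = -0.1806 → -0.18
d₂ = -0.1806 − 0.1202 = -0.3008 → -0.30
Risk-neutral Pr[S_T < K] = N(−d₂) = N(0.30) = 0.6179

0.6179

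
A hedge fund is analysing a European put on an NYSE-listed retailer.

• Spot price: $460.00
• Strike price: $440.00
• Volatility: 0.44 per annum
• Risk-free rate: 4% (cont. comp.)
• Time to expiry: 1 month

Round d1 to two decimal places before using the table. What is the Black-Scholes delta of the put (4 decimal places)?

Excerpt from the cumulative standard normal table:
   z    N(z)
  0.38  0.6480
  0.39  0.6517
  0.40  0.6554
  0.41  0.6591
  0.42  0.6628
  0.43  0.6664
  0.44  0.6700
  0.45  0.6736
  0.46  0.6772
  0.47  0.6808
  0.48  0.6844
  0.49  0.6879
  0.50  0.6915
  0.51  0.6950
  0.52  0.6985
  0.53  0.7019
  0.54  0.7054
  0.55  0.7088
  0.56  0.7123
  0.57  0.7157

T = 0.08333;  σ√T = 0.1270
d₁ = [ln(460/440) + (0.04 + 0.44²/2)·0.08333] / 0.1270 = [0.0445 + 0.0114] / 0.1270 = 0.4397 which rounds to 0.44
N(d₁) = N(0.44) = 0.6700
Δ_put = N(d₁) − 1 = 0.6700 − 1 = -0.3300

-0.3300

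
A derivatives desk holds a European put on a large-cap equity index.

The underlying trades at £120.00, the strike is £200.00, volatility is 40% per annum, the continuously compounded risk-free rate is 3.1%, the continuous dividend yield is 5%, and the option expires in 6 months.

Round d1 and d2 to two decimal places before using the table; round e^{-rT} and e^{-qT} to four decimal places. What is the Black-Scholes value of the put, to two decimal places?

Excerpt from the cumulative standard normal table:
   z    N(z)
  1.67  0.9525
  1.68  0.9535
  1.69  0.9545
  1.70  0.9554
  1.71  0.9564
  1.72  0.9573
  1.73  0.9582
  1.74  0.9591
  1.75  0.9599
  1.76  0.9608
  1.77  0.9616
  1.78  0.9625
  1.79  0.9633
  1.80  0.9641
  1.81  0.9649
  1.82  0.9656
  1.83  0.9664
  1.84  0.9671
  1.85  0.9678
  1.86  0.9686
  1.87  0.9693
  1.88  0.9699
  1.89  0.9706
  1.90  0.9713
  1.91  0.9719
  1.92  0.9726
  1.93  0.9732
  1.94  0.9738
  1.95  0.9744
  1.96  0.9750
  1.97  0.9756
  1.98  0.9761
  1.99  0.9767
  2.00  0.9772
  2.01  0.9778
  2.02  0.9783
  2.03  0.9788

£80.40

σ√T = 0.4 × 0.7071 = 0.2828
d₁ = [ln(120/200) + (0.031 − 0.05 + 0.4²/2)·0.5] / 0.2828 = [-0.5108 + 0.0305] / 0.2828 = -1.6982 ≈ -1.70
d₂ = d₁ − σ√T = -1.6982 − 0.2828 = -1.9811 ≈ -1.98
exp(−qT) = exp(−0.05·0.5) = 0.9753;  exp(−rT) = exp(−0.031·0.5) = 0.9846
P = 200·0.9846·N(1.98) − 120·0.9753·N(1.70) = 200·0.9846·0.9761 − 120·0.9753·0.9554 = 192.2136 − 111.8162 = 80.3974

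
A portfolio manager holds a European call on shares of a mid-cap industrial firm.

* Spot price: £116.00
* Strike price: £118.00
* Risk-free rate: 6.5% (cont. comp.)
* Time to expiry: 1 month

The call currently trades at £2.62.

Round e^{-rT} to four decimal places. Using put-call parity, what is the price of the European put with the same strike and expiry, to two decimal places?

e^(−rT) = e^(−0.065·0.08333) = 0.9946
Put-call parity: C − P = S − K·e^(−rT) = 116 − 118·0.9946 = 116 − 117.3628 = -1.3628
P = C − (C − P) = 2.62 − (-1.3628) = 3.9828

£3.98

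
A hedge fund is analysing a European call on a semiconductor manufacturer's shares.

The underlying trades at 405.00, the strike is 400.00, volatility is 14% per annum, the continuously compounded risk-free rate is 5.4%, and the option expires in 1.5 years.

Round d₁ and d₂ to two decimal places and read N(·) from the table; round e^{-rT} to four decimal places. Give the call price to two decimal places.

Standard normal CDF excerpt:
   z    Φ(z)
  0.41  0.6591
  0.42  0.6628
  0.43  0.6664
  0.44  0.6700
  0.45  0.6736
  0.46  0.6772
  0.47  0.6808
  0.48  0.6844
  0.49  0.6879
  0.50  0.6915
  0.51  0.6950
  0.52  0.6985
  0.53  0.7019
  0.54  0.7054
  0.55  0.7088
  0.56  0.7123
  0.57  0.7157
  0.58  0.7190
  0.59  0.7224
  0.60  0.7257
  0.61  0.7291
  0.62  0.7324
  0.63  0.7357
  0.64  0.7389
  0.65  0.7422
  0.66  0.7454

48.15

σ√T = 0.14·√1.5 = 0.1715
ln(S/K) + (r + σ²/2)T = ln(405/400) + (0.054 + 0.14²/2)·1.5 = 0.0124 + 0.0957 = 0.1081
d₁ = 0.1081 / 0.1715 = 0.6306 ≈ 0.63
d₂ = d₁ − σ√T = 0.6306 − 0.1715 = 0.4591 ≈ 0.46
exp(−rT) = exp(−0.054·1.5) = 0.9222
N(d₁) = N(0.63) = 0.7357;  N(d₂) = N(0.46) = 0.6772
C = 405·0.7357 − 400·0.9222·0.6772 = 297.9585 − 249.8055 = 48.1530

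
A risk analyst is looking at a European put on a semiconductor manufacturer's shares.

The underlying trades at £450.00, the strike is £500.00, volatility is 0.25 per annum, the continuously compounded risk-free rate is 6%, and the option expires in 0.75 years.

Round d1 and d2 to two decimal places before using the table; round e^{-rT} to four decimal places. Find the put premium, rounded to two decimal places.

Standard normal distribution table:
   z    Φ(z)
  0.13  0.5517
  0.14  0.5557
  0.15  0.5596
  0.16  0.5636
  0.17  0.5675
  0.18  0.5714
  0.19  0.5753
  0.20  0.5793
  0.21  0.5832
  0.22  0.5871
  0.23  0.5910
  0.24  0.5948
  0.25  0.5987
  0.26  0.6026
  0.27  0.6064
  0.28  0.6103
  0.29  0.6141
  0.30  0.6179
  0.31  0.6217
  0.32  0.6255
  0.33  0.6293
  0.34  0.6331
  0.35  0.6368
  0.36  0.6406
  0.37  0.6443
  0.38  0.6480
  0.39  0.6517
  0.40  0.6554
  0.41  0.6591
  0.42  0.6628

σ√T = 0.25·√0.75 = 0.2165
ln(S/K) + (r + σ²/2)T = ln(450/500) + (0.06 + 0.25²/2)·0.75 = -0.1054 + 0.0684 = -0.0369
d₁ = -0.0369 / 0.2165 = -0.1705 which rounds to -0.17
d₂ = d₁ − σ√T = -0.1705 − 0.2165 = -0.3870 which rounds to -0.39
exp(−rT) = exp(−0.06·0.75) = 0.9560
P = 500·0.9560·N(0.39) − 450·N(0.17) = 500·0.9560·0.6517 − 450·0.5675 = 311.5126 − 255.3750 = 56.1376

£56.14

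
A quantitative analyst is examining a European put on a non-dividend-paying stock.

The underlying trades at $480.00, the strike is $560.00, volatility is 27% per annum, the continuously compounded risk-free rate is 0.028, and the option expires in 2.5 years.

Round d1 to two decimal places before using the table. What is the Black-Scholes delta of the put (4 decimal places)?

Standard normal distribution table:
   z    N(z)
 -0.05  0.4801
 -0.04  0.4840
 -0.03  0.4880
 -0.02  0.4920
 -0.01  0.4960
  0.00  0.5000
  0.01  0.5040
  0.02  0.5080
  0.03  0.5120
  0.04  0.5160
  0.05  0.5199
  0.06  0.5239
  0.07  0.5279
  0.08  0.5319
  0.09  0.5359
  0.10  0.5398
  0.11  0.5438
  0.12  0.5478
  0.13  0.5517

-0.4920

σ√T = 0.27 × 1.5811 = 0.4269
d₁ = [ln(480/560) + (0.028 + 0.27²/2)·2.5] / 0.4269 = [-0.1542 + 0.1611] / 0.4269 = 0.0163 ≈ 0.02
N(d₁) = N(0.02) = 0.5080
Δ_put = N(d₁) − 1 = 0.5080 − 1 = -0.4920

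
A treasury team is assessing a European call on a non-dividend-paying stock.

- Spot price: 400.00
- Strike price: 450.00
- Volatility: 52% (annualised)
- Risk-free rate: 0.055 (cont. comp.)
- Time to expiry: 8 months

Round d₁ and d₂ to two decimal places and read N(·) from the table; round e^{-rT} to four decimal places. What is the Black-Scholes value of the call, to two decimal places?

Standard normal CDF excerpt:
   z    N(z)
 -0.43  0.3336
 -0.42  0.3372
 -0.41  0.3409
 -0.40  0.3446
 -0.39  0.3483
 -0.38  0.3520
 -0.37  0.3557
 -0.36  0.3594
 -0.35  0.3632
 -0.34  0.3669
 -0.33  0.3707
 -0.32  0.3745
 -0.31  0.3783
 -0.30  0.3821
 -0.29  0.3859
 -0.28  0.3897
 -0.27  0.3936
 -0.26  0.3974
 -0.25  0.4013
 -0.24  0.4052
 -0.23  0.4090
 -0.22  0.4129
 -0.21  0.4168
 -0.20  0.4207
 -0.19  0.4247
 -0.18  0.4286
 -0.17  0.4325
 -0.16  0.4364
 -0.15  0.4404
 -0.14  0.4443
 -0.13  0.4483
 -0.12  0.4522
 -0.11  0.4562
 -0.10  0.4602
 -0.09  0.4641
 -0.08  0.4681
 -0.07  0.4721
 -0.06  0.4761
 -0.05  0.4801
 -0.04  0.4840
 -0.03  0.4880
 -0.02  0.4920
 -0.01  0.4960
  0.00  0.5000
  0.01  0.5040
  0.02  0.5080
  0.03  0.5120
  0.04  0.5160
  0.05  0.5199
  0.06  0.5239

53.71

T = 0.6667;  σ√T = 0.4246
ln(S/K) + (r + σ²/2)T = ln(400/450) + (0.055 + 0.52²/2)·0.6667 = -0.1178 + 0.1268 = 0.0090
d₁ = 0.0090 / 0.4246 = 0.0212 ≈ 0.02
d₂ = d₁ − σ√T = 0.0212 − 0.4246 = -0.4033 ≈ -0.40
e^(−rT) = e^(−0.055·0.6667) = 0.9640
N(d₁) = N(0.02) = 0.5080;  N(d₂) = N(-0.40) = 0.3446
C = 400·0.5080 − 450·0.9640·0.3446 = 203.2000 − 149.4875 = 53.7125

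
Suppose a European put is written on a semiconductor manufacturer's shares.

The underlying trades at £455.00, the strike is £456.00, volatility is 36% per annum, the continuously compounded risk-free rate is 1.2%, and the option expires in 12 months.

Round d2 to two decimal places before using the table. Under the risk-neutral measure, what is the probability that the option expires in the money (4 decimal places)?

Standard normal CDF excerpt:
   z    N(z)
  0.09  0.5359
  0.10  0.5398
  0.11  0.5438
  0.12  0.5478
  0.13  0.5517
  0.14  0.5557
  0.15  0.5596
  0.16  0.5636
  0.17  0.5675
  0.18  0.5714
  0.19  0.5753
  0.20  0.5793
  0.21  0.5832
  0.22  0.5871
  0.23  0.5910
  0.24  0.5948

σ√T = 0.36 × 1.0000 = 0.3600
ln(S/K) + (r + σ²/2)T = ln(455/456) + (0.012 + 0.36²/2)·1 = -0.0022 + 0.0768 = 0.0746
d₁ = 0.0746 / 0.3600 = 0.2072 → 0.21
d₂ = d₁ − σ√T = 0.2072 − 0.3600 = -0.1528 → -0.15
Risk-neutral Pr[S_T < K] = N(−d₂) = N(0.15) = 0.5596

0.5596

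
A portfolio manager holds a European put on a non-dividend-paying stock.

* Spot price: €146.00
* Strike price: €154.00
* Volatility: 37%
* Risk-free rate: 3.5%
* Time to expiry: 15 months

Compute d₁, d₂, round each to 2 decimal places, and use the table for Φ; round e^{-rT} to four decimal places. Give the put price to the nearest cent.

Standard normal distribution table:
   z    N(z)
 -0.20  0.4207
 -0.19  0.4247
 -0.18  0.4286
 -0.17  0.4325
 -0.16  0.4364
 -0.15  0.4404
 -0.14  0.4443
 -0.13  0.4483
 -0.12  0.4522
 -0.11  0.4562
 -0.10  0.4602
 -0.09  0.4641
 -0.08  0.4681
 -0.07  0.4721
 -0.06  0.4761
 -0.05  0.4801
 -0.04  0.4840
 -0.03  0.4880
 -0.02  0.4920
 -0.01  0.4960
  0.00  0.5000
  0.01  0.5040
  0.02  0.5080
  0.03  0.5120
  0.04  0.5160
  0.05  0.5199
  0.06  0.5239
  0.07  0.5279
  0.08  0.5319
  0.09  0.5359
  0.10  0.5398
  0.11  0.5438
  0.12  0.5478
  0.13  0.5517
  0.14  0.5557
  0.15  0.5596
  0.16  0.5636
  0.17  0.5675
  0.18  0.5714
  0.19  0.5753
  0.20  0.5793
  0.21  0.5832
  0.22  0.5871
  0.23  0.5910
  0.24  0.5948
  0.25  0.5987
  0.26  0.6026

σ√T = 0.37·√1.25 = 0.4137
d₁ = [ln(146/154) + (0.035 + ½·0.37²)·1.25] / (σ√T) = (-0.0533 + 0.1293) / 0.4137 = 0.1836 ≈ 0.18
d₂ = 0.1836 − 0.4137 = -0.2300 ≈ -0.23
e^(−rT) = e^(−0.035·1.25) = 0.9572
N(−d₂) = N(0.23) = 0.5910;  N(−d₁) = N(-0.18) = 0.4286
P = 154·0.9572·0.5910 − 146·0.4286 = 87.1186 − 62.5756 = 24.5430

€24.54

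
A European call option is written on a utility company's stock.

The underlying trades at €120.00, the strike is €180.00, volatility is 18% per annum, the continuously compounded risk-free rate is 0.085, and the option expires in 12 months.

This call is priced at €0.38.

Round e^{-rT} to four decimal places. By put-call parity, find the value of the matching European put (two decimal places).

e^(−rT) = e^(−0.085·1) = 0.9185
Put-call parity: C − P = S − K·e^(−rT) = 120 − 180·0.9185 = 120 − 165.3300 = -45.3300
P = C − (C − P) = 0.38 − (-45.3300) = 45.7100

€45.71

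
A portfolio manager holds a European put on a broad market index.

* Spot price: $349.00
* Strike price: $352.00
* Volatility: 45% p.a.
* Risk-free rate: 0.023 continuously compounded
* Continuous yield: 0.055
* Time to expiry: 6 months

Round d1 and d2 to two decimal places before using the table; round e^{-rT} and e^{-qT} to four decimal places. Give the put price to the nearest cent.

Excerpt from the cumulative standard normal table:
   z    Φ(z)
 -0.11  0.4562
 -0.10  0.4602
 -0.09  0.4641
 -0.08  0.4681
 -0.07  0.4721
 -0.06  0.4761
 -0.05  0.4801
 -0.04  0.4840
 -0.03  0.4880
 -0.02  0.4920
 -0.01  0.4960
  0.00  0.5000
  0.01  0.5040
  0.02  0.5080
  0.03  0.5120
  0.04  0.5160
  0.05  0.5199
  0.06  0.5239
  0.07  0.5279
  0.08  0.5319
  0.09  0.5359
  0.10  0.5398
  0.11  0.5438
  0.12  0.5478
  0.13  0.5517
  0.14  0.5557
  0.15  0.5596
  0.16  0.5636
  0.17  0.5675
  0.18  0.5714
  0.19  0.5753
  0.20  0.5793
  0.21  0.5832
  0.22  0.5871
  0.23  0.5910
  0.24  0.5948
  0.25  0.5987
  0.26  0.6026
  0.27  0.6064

T = 0.5;  σ√T = 0.3182
d₁ = [ln(349/352) + (0.023 − 0.055 + 0.45²/2)·0.5] / 0.3182 = [-0.0086 + 0.0346] / 0.3182 = 0.0819 ⇒ 0.08
d₂ = d₁ − σ√T = 0.0819 − 0.3182 = -0.2363 ⇒ -0.24
exp(−qT) = exp(−0.055·0.5) = 0.9729;  exp(−rT) = exp(−0.023·0.5) = 0.9886
P = 352·0.9886·N(0.24) − 349·0.9729·N(-0.08) = 352·0.9886·0.5948 − 349·0.9729·0.4681 = 206.9828 − 158.9397 = 48.0431

$48.04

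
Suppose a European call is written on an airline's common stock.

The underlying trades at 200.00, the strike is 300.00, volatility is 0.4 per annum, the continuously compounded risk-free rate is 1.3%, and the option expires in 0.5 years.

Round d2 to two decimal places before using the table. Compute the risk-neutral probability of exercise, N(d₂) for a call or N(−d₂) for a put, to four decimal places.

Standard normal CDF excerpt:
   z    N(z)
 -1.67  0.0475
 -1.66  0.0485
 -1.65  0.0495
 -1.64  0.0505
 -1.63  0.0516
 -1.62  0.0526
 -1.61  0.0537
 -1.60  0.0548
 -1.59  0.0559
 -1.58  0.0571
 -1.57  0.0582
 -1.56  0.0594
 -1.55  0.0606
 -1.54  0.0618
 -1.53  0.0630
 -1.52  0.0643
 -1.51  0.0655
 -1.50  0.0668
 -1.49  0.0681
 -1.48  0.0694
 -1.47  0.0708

T = 0.5;  σ√T = 0.2828
d₁ = [ln(200/300) + (0.013 + 0.4²/2)·0.5] / 0.2828 = [-0.4055 + 0.0465] / 0.2828 = -1.2691 → -1.27
d₂ = d₁ − σ√T = -1.2691 − 0.2828 = -1.5520 → -1.55
Pr(exercise) under Q = N(d₂) = 0.0606

0.0606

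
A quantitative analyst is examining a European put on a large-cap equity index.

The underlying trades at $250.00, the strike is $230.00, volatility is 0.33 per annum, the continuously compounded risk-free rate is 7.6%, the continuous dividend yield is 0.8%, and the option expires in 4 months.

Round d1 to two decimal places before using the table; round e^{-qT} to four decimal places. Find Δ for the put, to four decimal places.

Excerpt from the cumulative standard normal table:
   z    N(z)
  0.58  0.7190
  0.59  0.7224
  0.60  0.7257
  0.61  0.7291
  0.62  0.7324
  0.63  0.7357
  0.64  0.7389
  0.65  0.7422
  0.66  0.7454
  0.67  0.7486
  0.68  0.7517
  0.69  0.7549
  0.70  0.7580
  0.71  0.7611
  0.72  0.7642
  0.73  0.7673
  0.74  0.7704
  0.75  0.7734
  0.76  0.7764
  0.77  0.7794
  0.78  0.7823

-0.2571

σ√T = 0.33 × 0.5774 = 0.1905
d₁ = [ln(250/230) + (0.076 − 0.008 + ½·0.33²)·0.3333] / (σ√T) = (0.0834 + 0.0408) / 0.1905 = 0.6519 ≈ 0.65
N(d₁) = N(0.65) = 0.7422
Δ_put = exp(−qT)·(N(d₁) − 1) = 0.9973·(0.7422 − 1) = -0.2571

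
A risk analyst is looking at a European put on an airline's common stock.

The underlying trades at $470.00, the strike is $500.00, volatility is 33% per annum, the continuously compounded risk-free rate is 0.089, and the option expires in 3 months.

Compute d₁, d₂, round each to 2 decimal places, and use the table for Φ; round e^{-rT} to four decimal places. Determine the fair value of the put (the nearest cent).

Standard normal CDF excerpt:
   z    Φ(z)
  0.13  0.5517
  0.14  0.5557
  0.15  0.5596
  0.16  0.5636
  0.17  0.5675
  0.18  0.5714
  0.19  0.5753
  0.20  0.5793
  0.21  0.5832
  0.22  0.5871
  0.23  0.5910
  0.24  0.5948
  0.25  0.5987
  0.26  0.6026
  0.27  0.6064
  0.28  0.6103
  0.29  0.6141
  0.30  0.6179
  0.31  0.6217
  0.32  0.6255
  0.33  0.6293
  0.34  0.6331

$40.98

T = 0.25;  σ√T = 0.1650
d₁ = [ln(470/500) + (0.089 + 0.33²/2)·0.25] / 0.1650 = [-0.0619 + 0.0359] / 0.1650 = -0.1577 ≈ -0.16
d₂ = d₁ − σ√T = -0.1577 − 0.1650 = -0.3227 ≈ -0.32
e^(−rT) = e^(−0.089·0.25) = 0.9780
P = 500·0.9780·N(0.32) − 470·N(0.16) = 500·0.9780·0.6255 − 470·0.5636 = 305.8695 − 264.8920 = 40.9775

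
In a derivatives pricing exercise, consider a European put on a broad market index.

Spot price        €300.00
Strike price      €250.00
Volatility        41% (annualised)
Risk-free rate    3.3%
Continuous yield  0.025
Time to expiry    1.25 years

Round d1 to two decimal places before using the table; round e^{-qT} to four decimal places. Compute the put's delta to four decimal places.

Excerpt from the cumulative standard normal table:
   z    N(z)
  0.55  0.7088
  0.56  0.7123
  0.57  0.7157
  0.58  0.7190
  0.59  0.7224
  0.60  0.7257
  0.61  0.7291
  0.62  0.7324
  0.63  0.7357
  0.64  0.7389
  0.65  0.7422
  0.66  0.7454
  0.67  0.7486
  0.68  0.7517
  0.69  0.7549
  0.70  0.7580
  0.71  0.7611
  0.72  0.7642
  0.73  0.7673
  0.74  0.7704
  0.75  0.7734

σ√T = 0.41·√1.25 = 0.4584
ln(S/K) + (r − q + σ²/2)T = ln(300/250) + (0.033 − 0.025 + 0.41²/2)·1.25 = 0.1823 + 0.1151 = 0.2974
d₁ = 0.2974 / 0.4584 = 0.6488 → 0.65
N(d₁) = N(0.65) = 0.7422
Δ_put = exp(−qT)·(N(d₁) − 1) = 0.9692·(0.7422 − 1) = -0.2499

-0.2499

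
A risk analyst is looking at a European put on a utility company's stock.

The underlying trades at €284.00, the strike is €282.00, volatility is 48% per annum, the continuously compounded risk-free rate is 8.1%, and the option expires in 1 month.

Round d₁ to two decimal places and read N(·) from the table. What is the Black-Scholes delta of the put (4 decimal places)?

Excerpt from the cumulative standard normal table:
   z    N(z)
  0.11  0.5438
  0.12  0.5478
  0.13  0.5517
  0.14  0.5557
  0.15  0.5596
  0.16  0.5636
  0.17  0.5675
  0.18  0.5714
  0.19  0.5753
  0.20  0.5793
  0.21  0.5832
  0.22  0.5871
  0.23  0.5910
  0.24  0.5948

-0.4325

σ√T = 0.48·√0.08333 = 0.1386
d₁ = [ln(284/282) + (0.081 + ½·0.48²)·0.08333] / (σ√T) = (0.0071 + 0.0163) / 0.1386 = 0.1690 ⇒ 0.17
N(d₁) = N(0.17) = 0.5675
Δ_put = N(d₁) − 1 = 0.5675 − 1 = -0.4325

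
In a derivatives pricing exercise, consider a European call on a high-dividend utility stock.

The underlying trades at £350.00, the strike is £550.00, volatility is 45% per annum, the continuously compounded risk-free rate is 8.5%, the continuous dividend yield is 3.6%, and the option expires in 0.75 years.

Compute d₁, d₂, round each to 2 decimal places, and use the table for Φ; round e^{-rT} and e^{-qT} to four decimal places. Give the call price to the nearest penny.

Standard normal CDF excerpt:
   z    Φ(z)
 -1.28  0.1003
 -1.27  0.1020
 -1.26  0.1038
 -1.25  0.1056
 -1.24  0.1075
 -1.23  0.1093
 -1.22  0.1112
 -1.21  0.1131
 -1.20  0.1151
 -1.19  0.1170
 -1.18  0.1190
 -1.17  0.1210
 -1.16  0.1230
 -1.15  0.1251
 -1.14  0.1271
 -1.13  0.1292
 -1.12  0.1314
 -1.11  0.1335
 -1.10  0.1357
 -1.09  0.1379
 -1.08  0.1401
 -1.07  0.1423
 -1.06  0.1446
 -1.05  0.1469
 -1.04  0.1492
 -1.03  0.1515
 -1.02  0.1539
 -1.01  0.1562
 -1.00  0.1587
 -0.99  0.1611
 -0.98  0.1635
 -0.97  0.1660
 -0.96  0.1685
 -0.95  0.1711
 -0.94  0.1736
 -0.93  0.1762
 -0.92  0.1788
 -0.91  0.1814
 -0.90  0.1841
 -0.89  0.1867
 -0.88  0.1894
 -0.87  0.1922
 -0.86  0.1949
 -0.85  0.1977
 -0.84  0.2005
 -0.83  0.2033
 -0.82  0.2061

T = 0.75;  σ√T = 0.3897
d₁ = [ln(350/550) + (0.085 − 0.036 + 0.45²/2)·0.75] / 0.3897 = [-0.4520 + 0.1127] / 0.3897 = -0.8706 ≈ -0.87
d₂ = d₁ − σ√T = -0.8706 − 0.3897 = -1.2603 ≈ -1.26
exp(−qT) = exp(−0.036·0.75) = 0.9734;  exp(−rT) = exp(−0.085·0.75) = 0.9382
N(d₁) = N(-0.87) = 0.1922;  N(d₂) = N(-1.26) = 0.1038
C = 350·0.9734·0.1922 − 550·0.9382·0.1038 = 65.4806 − 53.5618 = 11.9188

£11.92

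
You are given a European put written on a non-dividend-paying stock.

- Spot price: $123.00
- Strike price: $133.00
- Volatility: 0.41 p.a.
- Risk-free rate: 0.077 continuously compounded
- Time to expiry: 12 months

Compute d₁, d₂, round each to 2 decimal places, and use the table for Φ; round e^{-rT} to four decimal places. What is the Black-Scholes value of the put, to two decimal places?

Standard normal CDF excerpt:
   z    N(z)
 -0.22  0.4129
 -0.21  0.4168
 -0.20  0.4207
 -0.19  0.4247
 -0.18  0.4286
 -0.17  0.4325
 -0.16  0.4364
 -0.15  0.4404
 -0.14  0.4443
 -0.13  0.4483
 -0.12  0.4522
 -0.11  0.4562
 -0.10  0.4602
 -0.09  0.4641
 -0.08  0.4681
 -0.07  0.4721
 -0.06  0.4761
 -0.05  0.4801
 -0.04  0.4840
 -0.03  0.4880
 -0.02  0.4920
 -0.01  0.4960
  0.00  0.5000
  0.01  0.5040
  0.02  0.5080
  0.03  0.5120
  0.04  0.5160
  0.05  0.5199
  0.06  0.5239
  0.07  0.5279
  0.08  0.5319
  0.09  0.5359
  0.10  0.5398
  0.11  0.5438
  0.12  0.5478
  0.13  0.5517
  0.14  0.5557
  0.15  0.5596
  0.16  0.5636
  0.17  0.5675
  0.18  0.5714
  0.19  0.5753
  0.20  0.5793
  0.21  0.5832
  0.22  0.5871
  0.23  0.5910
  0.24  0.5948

$20.07

σ√T = 0.41·√1 = 0.4100
d₁ = [ln(123/133) + (0.077 + 0.41²/2)·1] / 0.4100 = [-0.0782 + 0.1610] / 0.4100 = 0.2022 → 0.20
d₂ = d₁ − σ√T = 0.2022 − 0.4100 = -0.2078 → -0.21
exp(−rT) = exp(−0.077·1) = 0.9259
N(−d₂) = N(0.21) = 0.5832;  N(−d₁) = N(-0.20) = 0.4207
P = 133·0.9259·0.5832 − 123·0.4207 = 71.8180 − 51.7461 = 20.0719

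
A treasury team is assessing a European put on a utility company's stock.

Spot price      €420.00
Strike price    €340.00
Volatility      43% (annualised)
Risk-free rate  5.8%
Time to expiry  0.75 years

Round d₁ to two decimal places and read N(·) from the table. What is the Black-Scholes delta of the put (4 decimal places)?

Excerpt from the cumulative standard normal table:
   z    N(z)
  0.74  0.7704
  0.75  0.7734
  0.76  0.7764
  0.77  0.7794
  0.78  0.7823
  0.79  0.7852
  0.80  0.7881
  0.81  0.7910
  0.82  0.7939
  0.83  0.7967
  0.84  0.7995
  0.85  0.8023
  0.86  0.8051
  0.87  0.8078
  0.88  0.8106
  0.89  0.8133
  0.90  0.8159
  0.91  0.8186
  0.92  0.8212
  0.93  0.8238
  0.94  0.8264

-0.1922

σ√T = 0.43·√0.75 = 0.3724
d₁ = [ln(420/340) + (0.058 + ½·0.43²)·0.75] / (σ√T) = (0.2113 + 0.1128) / 0.3724 = 0.8704 → 0.87
N(d₁) = N(0.87) = 0.8078
Δ_put = N(d₁) − 1 = 0.8078 − 1 = -0.1922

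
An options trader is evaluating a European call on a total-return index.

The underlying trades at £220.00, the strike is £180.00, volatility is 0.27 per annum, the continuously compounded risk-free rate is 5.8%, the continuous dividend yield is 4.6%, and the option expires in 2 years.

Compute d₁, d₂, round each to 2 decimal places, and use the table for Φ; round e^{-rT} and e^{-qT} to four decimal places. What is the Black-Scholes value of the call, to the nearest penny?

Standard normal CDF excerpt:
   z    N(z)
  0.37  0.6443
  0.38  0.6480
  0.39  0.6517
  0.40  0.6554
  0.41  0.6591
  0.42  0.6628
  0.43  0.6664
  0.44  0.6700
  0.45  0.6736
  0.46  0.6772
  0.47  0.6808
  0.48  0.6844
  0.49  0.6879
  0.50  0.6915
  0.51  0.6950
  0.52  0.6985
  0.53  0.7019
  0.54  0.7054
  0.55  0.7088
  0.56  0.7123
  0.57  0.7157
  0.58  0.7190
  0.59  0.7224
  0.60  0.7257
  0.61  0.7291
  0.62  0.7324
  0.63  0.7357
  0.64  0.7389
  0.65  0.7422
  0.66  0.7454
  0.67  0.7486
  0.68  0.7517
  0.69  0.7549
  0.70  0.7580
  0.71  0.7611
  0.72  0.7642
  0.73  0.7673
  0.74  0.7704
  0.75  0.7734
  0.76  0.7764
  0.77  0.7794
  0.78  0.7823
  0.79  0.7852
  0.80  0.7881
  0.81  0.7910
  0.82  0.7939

σ√T = 0.27·√2 = 0.3818
d₁ = [ln(220/180) + (0.058 − 0.046 + 0.27²/2)·2] / 0.3818 = [0.2007 + 0.0969] / 0.3818 = 0.7793 ≈ 0.78
d₂ = d₁ − σ√T = 0.7793 − 0.3818 = 0.3975 ≈ 0.40
exp(−qT) = exp(−0.046·2) = 0.9121;  exp(−rT) = exp(−0.058·2) = 0.8905
N(d₁) = N(0.78) = 0.7823;  N(d₂) = N(0.40) = 0.6554
C = 220·0.9121·0.7823 − 180·0.8905·0.6554 = 156.9779 − 105.0541 = 51.9238

£51.92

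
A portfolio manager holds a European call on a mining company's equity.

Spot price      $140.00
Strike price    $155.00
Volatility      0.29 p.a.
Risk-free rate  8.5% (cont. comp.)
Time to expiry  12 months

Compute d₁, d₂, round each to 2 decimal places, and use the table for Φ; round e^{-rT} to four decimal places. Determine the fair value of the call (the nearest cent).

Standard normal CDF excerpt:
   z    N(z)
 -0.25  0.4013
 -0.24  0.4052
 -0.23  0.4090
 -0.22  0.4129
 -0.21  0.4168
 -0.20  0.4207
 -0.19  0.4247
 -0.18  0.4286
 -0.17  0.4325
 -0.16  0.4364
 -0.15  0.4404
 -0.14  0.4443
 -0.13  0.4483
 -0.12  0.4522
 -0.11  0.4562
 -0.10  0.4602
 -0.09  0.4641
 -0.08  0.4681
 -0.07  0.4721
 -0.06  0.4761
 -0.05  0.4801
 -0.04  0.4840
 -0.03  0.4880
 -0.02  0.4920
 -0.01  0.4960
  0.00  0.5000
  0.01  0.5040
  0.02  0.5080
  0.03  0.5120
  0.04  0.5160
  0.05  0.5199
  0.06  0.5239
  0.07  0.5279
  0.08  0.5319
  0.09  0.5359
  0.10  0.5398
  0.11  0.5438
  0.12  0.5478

$15.13

T = 1;  σ√T = 0.2900
d₁ = [ln(140/155) + (0.085 + 0.29²/2)·1] / 0.2900 = [-0.1018 + 0.1270] / 0.2900 = 0.0871 which rounds to 0.09
d₂ = d₁ − σ√T = 0.0871 − 0.2900 = -0.2029 which rounds to -0.20
exp(−rT) = exp(−0.085·1) = 0.9185
C = 140·N(0.09) − 155·0.9185·N(-0.20) = 140·0.5359 − 155·0.9185·0.4207 = 75.0260 − 59.8940 = 15.1320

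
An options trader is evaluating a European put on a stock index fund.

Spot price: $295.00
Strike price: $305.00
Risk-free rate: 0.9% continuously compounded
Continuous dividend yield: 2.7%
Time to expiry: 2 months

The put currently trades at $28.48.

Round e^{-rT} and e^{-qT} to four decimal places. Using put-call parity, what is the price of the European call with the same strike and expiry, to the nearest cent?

$17.61

exp(−qT) = exp(−0.027·0.1667) = 0.9955;  exp(−rT) = exp(−0.009·0.1667) = 0.9985
Put-call parity: C − P = S·e^(−qT) − K·e^(−rT) = 295·0.9955 − 305·0.9985 = 293.6725 − 304.5425 = -10.8700
C = P + (C − P) = 28.48 + (-10.8700) = 17.6100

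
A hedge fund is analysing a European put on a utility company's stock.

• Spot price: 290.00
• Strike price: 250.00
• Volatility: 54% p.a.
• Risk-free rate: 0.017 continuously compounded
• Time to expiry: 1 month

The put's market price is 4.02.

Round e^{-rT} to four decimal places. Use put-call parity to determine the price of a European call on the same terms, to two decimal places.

44.37

exp(−rT) = exp(−0.017·0.08333) = 0.9986
Put-call parity: C − P = S − K·e^(−rT) = 290 − 250·0.9986 = 290 − 249.6500 = 40.3500
C = P + (C − P) = 4.02 + (40.3500) = 44.3700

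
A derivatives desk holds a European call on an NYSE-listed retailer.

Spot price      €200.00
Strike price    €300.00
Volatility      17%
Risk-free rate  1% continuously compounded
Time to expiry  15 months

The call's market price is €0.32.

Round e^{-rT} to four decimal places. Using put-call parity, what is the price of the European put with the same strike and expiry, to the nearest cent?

exp(−rT) = exp(−0.01·1.25) = 0.9876
Put-call parity: C − P = S − K·e^(−rT) = 200 − 300·0.9876 = 200 − 296.2800 = -96.2800
P = C − (C − P) = 0.32 − (-96.2800) = 96.6000

€96.60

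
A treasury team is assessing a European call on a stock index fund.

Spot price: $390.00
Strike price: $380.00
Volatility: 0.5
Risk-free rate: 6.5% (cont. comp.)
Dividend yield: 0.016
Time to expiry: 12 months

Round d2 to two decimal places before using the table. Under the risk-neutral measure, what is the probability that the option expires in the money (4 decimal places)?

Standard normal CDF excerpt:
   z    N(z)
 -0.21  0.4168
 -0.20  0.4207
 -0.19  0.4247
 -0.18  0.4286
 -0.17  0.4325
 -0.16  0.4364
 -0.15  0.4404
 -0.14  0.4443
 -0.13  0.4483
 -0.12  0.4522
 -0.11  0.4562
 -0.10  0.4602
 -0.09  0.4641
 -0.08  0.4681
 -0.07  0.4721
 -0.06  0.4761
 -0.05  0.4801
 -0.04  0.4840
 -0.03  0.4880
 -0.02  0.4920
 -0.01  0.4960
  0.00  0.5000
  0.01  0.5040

σ√T = 0.5 × 1.0000 = 0.5000
d₁ = [ln(390/380) + (0.065 − 0.016 + 0.5²/2)·1] / 0.5000 = [0.0260 + 0.1740] / 0.5000 = 0.4000 → 0.40
d₂ = d₁ − σ√T = 0.4000 − 0.5000 = -0.1000 → -0.10
Risk-neutral Pr[S_T > K] = N(d₂) = N(-0.10) = 0.4602

0.4602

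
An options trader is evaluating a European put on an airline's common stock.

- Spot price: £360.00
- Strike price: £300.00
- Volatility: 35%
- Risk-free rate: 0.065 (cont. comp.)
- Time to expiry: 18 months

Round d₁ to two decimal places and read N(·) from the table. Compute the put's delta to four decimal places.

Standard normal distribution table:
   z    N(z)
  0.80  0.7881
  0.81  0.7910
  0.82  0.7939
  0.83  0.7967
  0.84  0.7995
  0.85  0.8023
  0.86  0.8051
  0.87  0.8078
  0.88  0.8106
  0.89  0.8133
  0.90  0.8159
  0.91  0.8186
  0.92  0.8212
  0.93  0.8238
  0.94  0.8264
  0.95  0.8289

-0.1922

T = 1.5;  σ√T = 0.4287
d₁ = [ln(360/300) + (0.065 + ½·0.35²)·1.5] / (σ√T) = (0.1823 + 0.1894) / 0.4287 = 0.8671 ≈ 0.87
N(d₁) = N(0.87) = 0.8078
Δ_put = N(d₁) − 1 = 0.8078 − 1 = -0.1922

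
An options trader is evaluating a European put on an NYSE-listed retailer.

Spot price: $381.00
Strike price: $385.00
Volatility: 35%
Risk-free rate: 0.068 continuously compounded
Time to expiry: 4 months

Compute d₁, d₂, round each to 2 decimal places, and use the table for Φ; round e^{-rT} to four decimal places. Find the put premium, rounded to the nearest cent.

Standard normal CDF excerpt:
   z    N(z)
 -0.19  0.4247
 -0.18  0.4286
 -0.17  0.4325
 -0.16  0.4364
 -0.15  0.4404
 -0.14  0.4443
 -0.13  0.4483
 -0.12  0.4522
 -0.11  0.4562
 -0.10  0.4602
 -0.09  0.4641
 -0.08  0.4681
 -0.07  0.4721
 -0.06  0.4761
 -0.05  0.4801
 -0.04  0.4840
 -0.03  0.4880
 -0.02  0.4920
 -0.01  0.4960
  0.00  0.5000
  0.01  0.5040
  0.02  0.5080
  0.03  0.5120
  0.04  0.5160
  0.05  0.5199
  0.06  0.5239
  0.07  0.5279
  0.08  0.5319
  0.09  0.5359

σ√T = 0.35·√0.3333 = 0.2021
d₁ = [ln(381/385) + (0.068 + 0.35²/2)·0.3333] / 0.2021 = [-0.0104 + 0.0431] / 0.2021 = 0.1615 ⇒ 0.16
d₂ = d₁ − σ√T = 0.1615 − 0.2021 = -0.0405 ⇒ -0.04
e^(−rT) = e^(−0.068·0.3333) = 0.9776
N(−d₂) = N(0.04) = 0.5160;  N(−d₁) = N(-0.16) = 0.4364
P = 385·0.9776·0.5160 − 381·0.4364 = 194.2100 − 166.2684 = 27.9416

$27.94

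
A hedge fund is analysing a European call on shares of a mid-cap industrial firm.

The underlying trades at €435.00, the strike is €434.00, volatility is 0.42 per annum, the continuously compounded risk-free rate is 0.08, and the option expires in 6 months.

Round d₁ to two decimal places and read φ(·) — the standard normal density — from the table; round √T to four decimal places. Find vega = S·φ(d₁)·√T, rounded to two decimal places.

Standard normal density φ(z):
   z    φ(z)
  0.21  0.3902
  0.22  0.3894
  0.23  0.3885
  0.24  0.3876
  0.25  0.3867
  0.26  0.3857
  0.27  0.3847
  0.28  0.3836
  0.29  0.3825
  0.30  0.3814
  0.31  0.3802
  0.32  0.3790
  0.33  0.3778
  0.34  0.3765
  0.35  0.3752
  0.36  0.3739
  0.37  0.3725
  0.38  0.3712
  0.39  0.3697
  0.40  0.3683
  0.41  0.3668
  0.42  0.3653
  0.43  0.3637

117.65

σ√T = 0.42 × 0.7071 = 0.2970
d₁ = [ln(435/434) + (0.08 + ½·0.42²)·0.5] / (σ√T) = (0.0023 + 0.0841) / 0.2970 = 0.2909 → 0.29
√T = √0.5 = 0.7071
φ(d₁) = φ(0.29) = 0.3825
vega = S·φ(d₁)·√T = 435·0.3825·0.7071 = 117.6526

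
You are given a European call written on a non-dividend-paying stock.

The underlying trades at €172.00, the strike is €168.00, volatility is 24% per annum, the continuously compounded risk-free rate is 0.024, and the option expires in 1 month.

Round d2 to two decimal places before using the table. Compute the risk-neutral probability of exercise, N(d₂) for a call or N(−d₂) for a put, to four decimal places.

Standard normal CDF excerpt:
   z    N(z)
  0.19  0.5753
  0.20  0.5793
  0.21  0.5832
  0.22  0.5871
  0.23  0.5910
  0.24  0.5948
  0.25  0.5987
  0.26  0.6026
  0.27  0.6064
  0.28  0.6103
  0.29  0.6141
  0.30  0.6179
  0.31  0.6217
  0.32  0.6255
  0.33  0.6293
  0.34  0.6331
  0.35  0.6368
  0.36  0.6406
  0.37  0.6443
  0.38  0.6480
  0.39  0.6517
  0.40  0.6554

σ√T = 0.24 × 0.2887 = 0.0693
d₁ = [ln(172/168) + (0.024 + ½·0.24²)·0.08333] / (σ√T) = (0.0235 + 0.0044) / 0.0693 = 0.4031 ⇒ 0.40
d₂ = 0.4031 − 0.0693 = 0.3339 ⇒ 0.33
Pr(exercise) under Q = N(d₂) = 0.6293

0.6293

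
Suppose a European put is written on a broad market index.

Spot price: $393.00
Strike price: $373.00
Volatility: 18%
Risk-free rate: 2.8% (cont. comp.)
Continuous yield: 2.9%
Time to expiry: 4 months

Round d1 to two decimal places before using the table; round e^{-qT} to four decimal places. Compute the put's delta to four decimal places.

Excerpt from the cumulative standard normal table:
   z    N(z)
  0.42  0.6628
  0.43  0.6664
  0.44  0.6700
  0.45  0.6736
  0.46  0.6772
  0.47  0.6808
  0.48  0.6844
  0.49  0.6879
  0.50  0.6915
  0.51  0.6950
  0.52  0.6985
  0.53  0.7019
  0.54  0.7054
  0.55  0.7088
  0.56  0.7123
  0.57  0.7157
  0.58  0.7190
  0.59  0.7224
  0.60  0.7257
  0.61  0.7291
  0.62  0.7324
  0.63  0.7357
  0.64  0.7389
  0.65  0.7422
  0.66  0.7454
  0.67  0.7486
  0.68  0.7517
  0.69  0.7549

σ√T = 0.18·√0.3333 = 0.1039
d₁ = [ln(393/373) + (0.028 − 0.029 + 0.18²/2)·0.3333] / 0.1039 = [0.0522 + 0.0051] / 0.1039 = 0.5513 → 0.55
N(d₁) = N(0.55) = 0.7088
Δ_put = e^(−qT)·(N(d₁) − 1) = 0.9904·(0.7088 − 1) = -0.2884

-0.2884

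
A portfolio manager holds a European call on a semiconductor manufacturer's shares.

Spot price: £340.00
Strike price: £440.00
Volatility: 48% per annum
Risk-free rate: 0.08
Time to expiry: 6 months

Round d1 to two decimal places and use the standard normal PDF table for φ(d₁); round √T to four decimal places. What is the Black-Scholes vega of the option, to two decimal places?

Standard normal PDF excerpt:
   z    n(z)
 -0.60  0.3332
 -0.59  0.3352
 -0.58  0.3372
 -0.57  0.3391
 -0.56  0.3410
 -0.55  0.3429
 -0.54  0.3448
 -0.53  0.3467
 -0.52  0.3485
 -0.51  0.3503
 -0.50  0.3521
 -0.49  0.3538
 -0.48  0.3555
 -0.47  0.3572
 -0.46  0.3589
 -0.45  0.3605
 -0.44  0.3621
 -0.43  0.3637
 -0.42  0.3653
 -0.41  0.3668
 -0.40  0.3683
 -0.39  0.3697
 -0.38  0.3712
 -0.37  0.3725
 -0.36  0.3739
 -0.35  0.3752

85.88

σ√T = 0.48 × 0.7071 = 0.3394
d₁ = [ln(340/440) + (0.08 + ½·0.48²)·0.5] / (σ√T) = (-0.2578 + 0.0976) / 0.3394 = -0.4721 which rounds to -0.47
√T = √0.5 = 0.7071
φ(d₁) = φ(-0.47) = 0.3572
vega = S·φ(d₁)·√T = 340·0.3572·0.7071 = 85.8759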